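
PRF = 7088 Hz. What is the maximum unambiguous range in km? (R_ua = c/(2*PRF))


R_ua = 3e8 / (2 * 7088) = 21162.5 m = 21.2 km

21.2 km


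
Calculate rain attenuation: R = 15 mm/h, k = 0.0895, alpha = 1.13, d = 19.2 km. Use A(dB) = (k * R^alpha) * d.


gamma = 0.0895 * 15^1.13 = 1.909001 dB/km
A = 1.909001 * 19.2 = 36.65 dB

36.65 dB


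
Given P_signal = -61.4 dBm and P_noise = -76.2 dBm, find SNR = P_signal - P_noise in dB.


SNR = -61.4 - (-76.2) = 14.8 dB

14.8 dB


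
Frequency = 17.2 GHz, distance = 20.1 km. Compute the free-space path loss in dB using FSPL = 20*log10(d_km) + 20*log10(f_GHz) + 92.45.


20*log10(20.1) = 26.06
20*log10(17.2) = 24.71
FSPL = 143.2 dB

143.2 dB


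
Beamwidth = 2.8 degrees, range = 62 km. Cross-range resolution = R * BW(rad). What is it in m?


BW_rad = 0.048869219
CR = 62000 * 0.048869219 = 3029.9 m

3029.9 m


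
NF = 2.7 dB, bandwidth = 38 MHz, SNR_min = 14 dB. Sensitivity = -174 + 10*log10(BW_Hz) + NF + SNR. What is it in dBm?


10*log10(38000000.0) = 75.8
S = -174 + 75.8 + 2.7 + 14 = -81.5 dBm

-81.5 dBm


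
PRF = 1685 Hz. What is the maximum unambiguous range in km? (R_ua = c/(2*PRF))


R_ua = 3e8 / (2 * 1685) = 89020.8 m = 89.0 km

89.0 km


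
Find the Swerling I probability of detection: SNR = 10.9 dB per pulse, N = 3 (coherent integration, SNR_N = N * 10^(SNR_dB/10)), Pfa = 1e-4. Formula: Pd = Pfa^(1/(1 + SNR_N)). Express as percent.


SNR_lin = 10^(10.9/10) = 12.30269
SNR_N = 3 * 12.30269 = 36.90807
1/(1 + SNR_N) = 1/37.90807 = 0.0263796
Pd = (1e-4)^0.0263796 = 0.7843
Pd = 78.4%

78.4%


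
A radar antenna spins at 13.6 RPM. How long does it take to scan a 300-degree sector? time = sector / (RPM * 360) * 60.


t = 300 / (13.6 * 360) * 60 = 3.68 s

3.68 s


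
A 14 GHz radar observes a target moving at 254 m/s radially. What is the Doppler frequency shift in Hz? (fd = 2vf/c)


fd = 2 * 254 * 14000000000.0 / 3e8 = 23706.7 Hz

23706.7 Hz


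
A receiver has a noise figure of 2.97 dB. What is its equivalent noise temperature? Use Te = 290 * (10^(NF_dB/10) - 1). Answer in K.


NF_lin = 10^(2.97/10) = 1.981527
Te = 290 * (1.981527 - 1) = 284.6 K

284.6 K


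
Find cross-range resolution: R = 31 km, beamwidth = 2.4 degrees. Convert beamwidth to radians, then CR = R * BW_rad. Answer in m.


BW_rad = 0.041887902
CR = 31000 * 0.041887902 = 1298.5 m

1298.5 m


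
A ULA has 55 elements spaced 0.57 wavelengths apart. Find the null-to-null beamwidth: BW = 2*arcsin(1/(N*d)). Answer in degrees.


1/(N*d) = 1/(55*0.57) = 0.031898
BW = 2*arcsin(0.031898) = 3.7 degrees

3.7 degrees


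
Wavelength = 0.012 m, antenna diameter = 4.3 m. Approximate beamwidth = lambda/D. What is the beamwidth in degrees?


BW_rad = 0.012 / 4.3 = 0.002791
BW_deg = 0.16 degrees

0.16 degrees


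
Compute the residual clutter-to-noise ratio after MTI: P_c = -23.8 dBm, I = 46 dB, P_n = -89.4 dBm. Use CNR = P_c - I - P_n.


CNR = -23.8 - 46 - (-89.4) = 19.6 dB

19.6 dB


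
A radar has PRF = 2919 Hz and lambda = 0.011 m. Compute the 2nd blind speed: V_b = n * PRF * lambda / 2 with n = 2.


V_blind = 2 * 2919 * 0.011 / 2 = 32.1 m/s

32.1 m/s


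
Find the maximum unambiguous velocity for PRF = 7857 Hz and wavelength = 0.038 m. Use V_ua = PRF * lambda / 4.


V_ua = 7857 * 0.038 / 4 = 74.6 m/s

74.6 m/s


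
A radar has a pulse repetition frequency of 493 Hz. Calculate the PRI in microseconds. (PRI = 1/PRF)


PRI = 1/493 = 0.0020283976 s = 2028.4 us

2028.4 us


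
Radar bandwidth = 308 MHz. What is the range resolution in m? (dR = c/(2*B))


dR = 3e8 / (2 * 308000000.0) = 0.49 m

0.49 m


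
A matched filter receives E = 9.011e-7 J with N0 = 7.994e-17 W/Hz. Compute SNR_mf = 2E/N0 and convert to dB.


SNR_lin = 2 * 9.011e-7 / 7.994e-17 = 2.254e10
SNR_dB = 10*log10(2.254e10) = 103.5 dB

103.5 dB


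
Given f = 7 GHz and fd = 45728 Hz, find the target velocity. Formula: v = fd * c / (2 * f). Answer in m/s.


v = 45728 * 3e8 / (2 * 7000000000.0) = 979.9 m/s

979.9 m/s


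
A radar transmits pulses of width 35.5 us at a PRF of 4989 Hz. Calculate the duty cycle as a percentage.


DC = 35.5e-6 * 4989 * 100 = 17.71%

17.71%


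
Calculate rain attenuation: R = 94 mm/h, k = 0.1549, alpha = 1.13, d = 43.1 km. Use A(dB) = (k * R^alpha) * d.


gamma = 0.1549 * 94^1.13 = 26.283663 dB/km
A = 26.283663 * 43.1 = 1132.83 dB

1132.83 dB


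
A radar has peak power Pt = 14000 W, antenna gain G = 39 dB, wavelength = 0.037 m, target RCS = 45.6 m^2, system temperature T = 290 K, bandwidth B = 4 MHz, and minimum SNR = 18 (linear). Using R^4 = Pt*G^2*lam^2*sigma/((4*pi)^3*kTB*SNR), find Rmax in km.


G_lin = 10^(39/10) = 7943.282347
R^4 = 14000 * 7943.282347^2 * 0.037^2 * 45.6 / ((4*pi)^3 * 1.38e-23 * 290 * 4000000.0 * 18)
R^4 = 9.644e19 m^4
R_max = (9.644e19)^(1/4) = 99097.9 m = 99.1 km

99.1 km


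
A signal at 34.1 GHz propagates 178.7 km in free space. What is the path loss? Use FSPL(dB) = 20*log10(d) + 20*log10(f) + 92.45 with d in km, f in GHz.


20*log10(178.7) = 45.04
20*log10(34.1) = 30.66
FSPL = 168.1 dB

168.1 dB


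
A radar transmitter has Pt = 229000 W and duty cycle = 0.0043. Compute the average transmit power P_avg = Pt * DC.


P_avg = 229000 * 0.0043 = 984.7 W

984.7 W


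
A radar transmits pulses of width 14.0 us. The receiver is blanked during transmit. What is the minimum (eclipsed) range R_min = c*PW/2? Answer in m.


R_min = 3e8 * 14.0e-6 / 2 = 2100.0 m

2100.0 m


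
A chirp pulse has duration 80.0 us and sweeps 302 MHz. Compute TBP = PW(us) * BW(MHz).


TBP = 80.0 * 302 = 24160.0

24160.0


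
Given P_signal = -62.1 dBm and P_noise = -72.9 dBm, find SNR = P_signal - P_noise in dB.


SNR = -62.1 - (-72.9) = 10.8 dB

10.8 dB


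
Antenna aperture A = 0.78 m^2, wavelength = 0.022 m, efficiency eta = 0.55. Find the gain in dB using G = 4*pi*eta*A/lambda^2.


G_linear = 4*pi*0.55*0.78/0.022^2 = 11138.37
G_dB = 10*log10(11138.37) = 40.5 dB

40.5 dB


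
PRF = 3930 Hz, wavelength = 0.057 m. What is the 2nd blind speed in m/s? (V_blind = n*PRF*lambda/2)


V_blind = 2 * 3930 * 0.057 / 2 = 224.0 m/s

224.0 m/s


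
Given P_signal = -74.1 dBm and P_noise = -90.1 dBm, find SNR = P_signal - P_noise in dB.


SNR = -74.1 - (-90.1) = 16.0 dB

16.0 dB


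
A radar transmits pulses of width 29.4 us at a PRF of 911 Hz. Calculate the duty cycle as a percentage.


DC = 29.4e-6 * 911 * 100 = 2.68%

2.68%


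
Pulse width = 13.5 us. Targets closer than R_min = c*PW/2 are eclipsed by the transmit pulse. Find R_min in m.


R_min = 3e8 * 13.5e-6 / 2 = 2025.0 m

2025.0 m


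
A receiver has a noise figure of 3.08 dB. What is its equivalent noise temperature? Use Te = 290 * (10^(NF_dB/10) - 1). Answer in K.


NF_lin = 10^(3.08/10) = 2.032357
Te = 290 * (2.032357 - 1) = 299.4 K

299.4 K


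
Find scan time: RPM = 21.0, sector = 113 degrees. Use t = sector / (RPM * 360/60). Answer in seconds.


t = 113 / (21.0 * 360) * 60 = 0.9 s

0.9 s


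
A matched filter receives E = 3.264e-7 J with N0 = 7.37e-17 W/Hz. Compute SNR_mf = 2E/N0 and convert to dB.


SNR_lin = 2 * 3.264e-7 / 7.37e-17 = 8.858e9
SNR_dB = 10*log10(8.858e9) = 99.5 dB

99.5 dB


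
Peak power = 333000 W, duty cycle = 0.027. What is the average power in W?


P_avg = 333000 * 0.027 = 8991.0 W

8991.0 W


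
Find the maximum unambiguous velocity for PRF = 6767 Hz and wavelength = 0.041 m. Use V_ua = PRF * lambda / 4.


V_ua = 6767 * 0.041 / 4 = 69.4 m/s

69.4 m/s


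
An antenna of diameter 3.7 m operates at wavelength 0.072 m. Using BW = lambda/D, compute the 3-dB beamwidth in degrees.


BW_rad = 0.072 / 3.7 = 0.019459
BW_deg = 1.11 degrees

1.11 degrees


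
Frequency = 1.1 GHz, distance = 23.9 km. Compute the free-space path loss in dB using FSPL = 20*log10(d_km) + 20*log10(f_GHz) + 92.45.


20*log10(23.9) = 27.57
20*log10(1.1) = 0.83
FSPL = 120.8 dB

120.8 dB


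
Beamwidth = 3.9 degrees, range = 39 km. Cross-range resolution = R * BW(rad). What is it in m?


BW_rad = 0.068067841
CR = 39000 * 0.068067841 = 2654.6 m

2654.6 m


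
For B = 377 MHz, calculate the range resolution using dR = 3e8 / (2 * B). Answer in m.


dR = 3e8 / (2 * 377000000.0) = 0.4 m

0.4 m


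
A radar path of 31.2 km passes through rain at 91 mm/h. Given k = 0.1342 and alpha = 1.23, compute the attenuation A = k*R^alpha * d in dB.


gamma = 0.1342 * 91^1.23 = 34.464615 dB/km
A = 34.464615 * 31.2 = 1075.3 dB

1075.3 dB


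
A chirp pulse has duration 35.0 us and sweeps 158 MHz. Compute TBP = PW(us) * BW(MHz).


TBP = 35.0 * 158 = 5530.0

5530.0


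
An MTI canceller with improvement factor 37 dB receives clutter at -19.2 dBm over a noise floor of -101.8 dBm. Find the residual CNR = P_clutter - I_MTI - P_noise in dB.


CNR = -19.2 - 37 - (-101.8) = 45.6 dB

45.6 dB


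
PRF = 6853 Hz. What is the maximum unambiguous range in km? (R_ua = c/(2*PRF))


R_ua = 3e8 / (2 * 6853) = 21888.2 m = 21.9 km

21.9 km


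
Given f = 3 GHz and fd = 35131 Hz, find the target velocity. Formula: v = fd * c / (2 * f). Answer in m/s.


v = 35131 * 3e8 / (2 * 3000000000.0) = 1756.6 m/s

1756.6 m/s


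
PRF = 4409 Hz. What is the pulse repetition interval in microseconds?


PRI = 1/4409 = 0.0002268088 s = 226.8 us

226.8 us


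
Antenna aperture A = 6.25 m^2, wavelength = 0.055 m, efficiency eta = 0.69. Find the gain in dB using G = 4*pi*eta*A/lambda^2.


G_linear = 4*pi*0.69*6.25/0.055^2 = 17914.87
G_dB = 10*log10(17914.87) = 42.5 dB

42.5 dB


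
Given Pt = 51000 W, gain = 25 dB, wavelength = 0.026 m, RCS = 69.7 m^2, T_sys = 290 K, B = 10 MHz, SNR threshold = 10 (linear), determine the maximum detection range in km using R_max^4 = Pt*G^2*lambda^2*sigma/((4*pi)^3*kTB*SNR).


G_lin = 10^(25/10) = 316.227766
R^4 = 51000 * 316.227766^2 * 0.026^2 * 69.7 / ((4*pi)^3 * 1.38e-23 * 290 * 10000000.0 * 10)
R^4 = 3.02582e17 m^4
R_max = (3.02582e17)^(1/4) = 23453.7 m = 23.5 km

23.5 km


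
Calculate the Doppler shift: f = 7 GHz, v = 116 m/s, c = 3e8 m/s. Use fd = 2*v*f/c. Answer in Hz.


fd = 2 * 116 * 7000000000.0 / 3e8 = 5413.3 Hz

5413.3 Hz


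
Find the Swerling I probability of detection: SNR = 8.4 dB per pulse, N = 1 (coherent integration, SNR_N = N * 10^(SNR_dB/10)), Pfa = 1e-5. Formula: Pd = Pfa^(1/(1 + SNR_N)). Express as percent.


SNR_lin = 10^(8.4/10) = 6.91831
SNR_N = 1 * 6.91831 = 6.91831
1/(1 + SNR_N) = 1/7.91831 = 0.1262896
Pd = (1e-5)^0.1262896 = 0.23364
Pd = 23.4%

23.4%


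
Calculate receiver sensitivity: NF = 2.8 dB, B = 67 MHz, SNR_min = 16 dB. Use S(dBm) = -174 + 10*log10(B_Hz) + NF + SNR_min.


10*log10(67000000.0) = 78.26
S = -174 + 78.26 + 2.8 + 16 = -76.9 dBm

-76.9 dBm


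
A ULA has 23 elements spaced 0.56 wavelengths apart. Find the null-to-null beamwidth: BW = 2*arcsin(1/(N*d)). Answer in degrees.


1/(N*d) = 1/(23*0.56) = 0.07764
BW = 2*arcsin(0.07764) = 8.9 degrees

8.9 degrees


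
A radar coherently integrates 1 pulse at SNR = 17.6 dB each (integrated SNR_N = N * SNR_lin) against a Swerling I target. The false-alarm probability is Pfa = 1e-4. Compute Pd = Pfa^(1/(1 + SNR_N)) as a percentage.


SNR_lin = 10^(17.6/10) = 57.54399
SNR_N = 1 * 57.54399 = 57.54399
1/(1 + SNR_N) = 1/58.54399 = 0.0170812
Pd = (1e-4)^0.0170812 = 0.85443
Pd = 85.4%

85.4%


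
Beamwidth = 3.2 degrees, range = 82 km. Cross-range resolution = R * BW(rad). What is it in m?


BW_rad = 0.055850536
CR = 82000 * 0.055850536 = 4579.7 m

4579.7 m


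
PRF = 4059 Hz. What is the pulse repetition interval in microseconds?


PRI = 1/4059 = 0.0002463661 s = 246.4 us

246.4 us


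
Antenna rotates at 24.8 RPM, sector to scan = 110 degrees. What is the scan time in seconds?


t = 110 / (24.8 * 360) * 60 = 0.74 s

0.74 s


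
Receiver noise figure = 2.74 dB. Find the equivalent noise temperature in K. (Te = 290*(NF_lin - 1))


NF_lin = 10^(2.74/10) = 1.879317
Te = 290 * (1.879317 - 1) = 255.0 K

255.0 K


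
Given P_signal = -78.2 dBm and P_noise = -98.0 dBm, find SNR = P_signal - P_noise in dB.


SNR = -78.2 - (-98.0) = 19.8 dB

19.8 dB


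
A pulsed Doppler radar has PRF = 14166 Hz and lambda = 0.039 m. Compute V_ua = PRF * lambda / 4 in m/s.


V_ua = 14166 * 0.039 / 4 = 138.1 m/s

138.1 m/s


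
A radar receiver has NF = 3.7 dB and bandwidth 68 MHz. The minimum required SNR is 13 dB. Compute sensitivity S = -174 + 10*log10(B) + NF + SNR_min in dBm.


10*log10(68000000.0) = 78.33
S = -174 + 78.33 + 3.7 + 13 = -79.0 dBm

-79.0 dBm


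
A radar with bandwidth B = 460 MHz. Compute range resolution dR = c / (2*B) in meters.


dR = 3e8 / (2 * 460000000.0) = 0.33 m

0.33 m


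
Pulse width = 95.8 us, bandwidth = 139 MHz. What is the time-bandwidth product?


TBP = 95.8 * 139 = 13316.2

13316.2


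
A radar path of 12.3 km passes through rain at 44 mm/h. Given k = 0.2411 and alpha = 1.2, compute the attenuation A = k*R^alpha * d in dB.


gamma = 0.2411 * 44^1.2 = 22.612075 dB/km
A = 22.612075 * 12.3 = 278.13 dB

278.13 dB


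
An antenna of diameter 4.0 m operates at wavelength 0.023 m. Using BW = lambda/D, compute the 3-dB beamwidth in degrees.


BW_rad = 0.023 / 4.0 = 0.00575
BW_deg = 0.33 degrees

0.33 degrees


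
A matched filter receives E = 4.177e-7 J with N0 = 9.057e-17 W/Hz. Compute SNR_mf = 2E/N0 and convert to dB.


SNR_lin = 2 * 4.177e-7 / 9.057e-17 = 9.224e9
SNR_dB = 10*log10(9.224e9) = 99.6 dB

99.6 dB


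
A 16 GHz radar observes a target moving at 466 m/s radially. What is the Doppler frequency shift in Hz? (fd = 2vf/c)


fd = 2 * 466 * 16000000000.0 / 3e8 = 49706.7 Hz

49706.7 Hz


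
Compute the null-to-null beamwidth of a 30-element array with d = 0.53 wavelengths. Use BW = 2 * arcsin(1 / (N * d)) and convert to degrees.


1/(N*d) = 1/(30*0.53) = 0.062893
BW = 2*arcsin(0.062893) = 7.2 degrees

7.2 degrees


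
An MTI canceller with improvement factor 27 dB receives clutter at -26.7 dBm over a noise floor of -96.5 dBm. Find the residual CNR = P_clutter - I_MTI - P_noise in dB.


CNR = -26.7 - 27 - (-96.5) = 42.8 dB

42.8 dB


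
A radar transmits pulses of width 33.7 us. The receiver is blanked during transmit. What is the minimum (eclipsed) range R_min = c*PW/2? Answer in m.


R_min = 3e8 * 33.7e-6 / 2 = 5055.0 m

5055.0 m


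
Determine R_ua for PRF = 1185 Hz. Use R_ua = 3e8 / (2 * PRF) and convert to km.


R_ua = 3e8 / (2 * 1185) = 126582.3 m = 126.6 km

126.6 km


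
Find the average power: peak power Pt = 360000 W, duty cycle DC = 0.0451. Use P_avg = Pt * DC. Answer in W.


P_avg = 360000 * 0.0451 = 16236.0 W

16236.0 W


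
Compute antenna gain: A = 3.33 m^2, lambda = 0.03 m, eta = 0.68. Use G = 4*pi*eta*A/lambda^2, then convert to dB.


G_linear = 4*pi*0.68*3.33/0.03^2 = 31616.99
G_dB = 10*log10(31616.99) = 45.0 dB

45.0 dB


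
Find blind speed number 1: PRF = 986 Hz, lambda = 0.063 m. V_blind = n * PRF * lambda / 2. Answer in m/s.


V_blind = 1 * 986 * 0.063 / 2 = 31.1 m/s

31.1 m/s


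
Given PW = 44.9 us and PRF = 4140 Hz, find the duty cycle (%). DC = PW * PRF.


DC = 44.9e-6 * 4140 * 100 = 18.59%

18.59%


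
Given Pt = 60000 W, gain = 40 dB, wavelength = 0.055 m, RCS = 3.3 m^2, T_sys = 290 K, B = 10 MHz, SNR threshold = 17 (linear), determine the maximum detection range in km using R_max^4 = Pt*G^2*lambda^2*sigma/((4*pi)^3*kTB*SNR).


G_lin = 10^(40/10) = 10000.0
R^4 = 60000 * 10000.0^2 * 0.055^2 * 3.3 / ((4*pi)^3 * 1.38e-23 * 290 * 10000000.0 * 17)
R^4 = 4.43644e19 m^4
R_max = (4.43644e19)^(1/4) = 81612.9 m = 81.6 km

81.6 km


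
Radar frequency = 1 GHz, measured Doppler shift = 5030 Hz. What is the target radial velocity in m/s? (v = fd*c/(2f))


v = 5030 * 3e8 / (2 * 1000000000.0) = 754.5 m/s

754.5 m/s


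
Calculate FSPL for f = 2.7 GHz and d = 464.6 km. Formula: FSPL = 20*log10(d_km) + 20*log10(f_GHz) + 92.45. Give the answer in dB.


20*log10(464.6) = 53.34
20*log10(2.7) = 8.63
FSPL = 154.4 dB

154.4 dB


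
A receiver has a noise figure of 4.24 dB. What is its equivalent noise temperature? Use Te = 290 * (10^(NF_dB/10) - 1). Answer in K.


NF_lin = 10^(4.24/10) = 2.654606
Te = 290 * (2.654606 - 1) = 479.8 K

479.8 K


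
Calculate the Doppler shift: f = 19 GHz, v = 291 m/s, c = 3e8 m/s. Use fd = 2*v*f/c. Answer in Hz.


fd = 2 * 291 * 19000000000.0 / 3e8 = 36860.0 Hz

36860.0 Hz


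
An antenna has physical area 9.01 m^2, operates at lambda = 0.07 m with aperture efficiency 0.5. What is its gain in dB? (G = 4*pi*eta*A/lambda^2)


G_linear = 4*pi*0.5*9.01/0.07^2 = 11553.37
G_dB = 10*log10(11553.37) = 40.6 dB

40.6 dB


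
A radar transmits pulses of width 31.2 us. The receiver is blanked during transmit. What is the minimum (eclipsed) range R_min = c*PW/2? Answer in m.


R_min = 3e8 * 31.2e-6 / 2 = 4680.0 m

4680.0 m


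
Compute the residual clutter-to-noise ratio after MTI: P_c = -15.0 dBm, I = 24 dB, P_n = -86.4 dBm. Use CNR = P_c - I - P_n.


CNR = -15.0 - 24 - (-86.4) = 47.4 dB

47.4 dB


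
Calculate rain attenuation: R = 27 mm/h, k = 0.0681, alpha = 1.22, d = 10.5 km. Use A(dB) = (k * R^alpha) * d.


gamma = 0.0681 * 27^1.22 = 3.79674 dB/km
A = 3.79674 * 10.5 = 39.87 dB

39.87 dB


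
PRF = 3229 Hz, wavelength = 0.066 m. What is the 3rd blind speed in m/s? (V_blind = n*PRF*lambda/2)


V_blind = 3 * 3229 * 0.066 / 2 = 319.7 m/s

319.7 m/s


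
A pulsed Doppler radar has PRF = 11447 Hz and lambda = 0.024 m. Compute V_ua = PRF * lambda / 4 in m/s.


V_ua = 11447 * 0.024 / 4 = 68.7 m/s

68.7 m/s


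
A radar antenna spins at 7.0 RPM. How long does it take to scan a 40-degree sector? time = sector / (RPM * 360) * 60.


t = 40 / (7.0 * 360) * 60 = 0.95 s

0.95 s


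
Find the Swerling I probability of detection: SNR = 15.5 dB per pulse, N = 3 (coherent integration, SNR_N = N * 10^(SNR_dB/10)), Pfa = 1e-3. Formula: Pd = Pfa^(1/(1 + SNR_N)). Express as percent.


SNR_lin = 10^(15.5/10) = 35.48134
SNR_N = 3 * 35.48134 = 106.44402
1/(1 + SNR_N) = 1/107.44402 = 0.0093072
Pd = (1e-3)^0.0093072 = 0.93773
Pd = 93.8%

93.8%


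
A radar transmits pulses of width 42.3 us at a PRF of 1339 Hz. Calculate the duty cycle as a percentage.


DC = 42.3e-6 * 1339 * 100 = 5.66%

5.66%


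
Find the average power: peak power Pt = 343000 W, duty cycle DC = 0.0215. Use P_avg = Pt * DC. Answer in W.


P_avg = 343000 * 0.0215 = 7374.5 W

7374.5 W


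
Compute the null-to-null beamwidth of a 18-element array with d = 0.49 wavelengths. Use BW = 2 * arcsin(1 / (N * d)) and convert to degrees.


1/(N*d) = 1/(18*0.49) = 0.113379
BW = 2*arcsin(0.113379) = 13.0 degrees

13.0 degrees


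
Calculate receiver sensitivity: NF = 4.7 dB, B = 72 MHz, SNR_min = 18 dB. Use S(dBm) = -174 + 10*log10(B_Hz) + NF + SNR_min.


10*log10(72000000.0) = 78.57
S = -174 + 78.57 + 4.7 + 18 = -72.7 dBm

-72.7 dBm


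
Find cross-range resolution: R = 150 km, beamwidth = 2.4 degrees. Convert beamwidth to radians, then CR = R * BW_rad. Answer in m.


BW_rad = 0.041887902
CR = 150000 * 0.041887902 = 6283.2 m

6283.2 m


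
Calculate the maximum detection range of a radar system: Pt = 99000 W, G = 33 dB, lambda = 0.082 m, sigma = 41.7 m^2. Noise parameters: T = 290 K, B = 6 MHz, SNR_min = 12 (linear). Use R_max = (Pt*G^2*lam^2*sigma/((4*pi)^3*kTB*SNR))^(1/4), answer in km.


G_lin = 10^(33/10) = 1995.262315
R^4 = 99000 * 1995.262315^2 * 0.082^2 * 41.7 / ((4*pi)^3 * 1.38e-23 * 290 * 6000000.0 * 12)
R^4 = 1.93268e20 m^4
R_max = (1.93268e20)^(1/4) = 117907.1 m = 117.9 km

117.9 km


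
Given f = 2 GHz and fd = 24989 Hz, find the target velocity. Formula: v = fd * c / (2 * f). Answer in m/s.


v = 24989 * 3e8 / (2 * 2000000000.0) = 1874.2 m/s

1874.2 m/s


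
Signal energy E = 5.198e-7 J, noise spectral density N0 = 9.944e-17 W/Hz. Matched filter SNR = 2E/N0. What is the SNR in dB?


SNR_lin = 2 * 5.198e-7 / 9.944e-17 = 1.045e10
SNR_dB = 10*log10(1.045e10) = 100.2 dB

100.2 dB


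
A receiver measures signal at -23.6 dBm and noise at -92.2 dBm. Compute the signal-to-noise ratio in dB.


SNR = -23.6 - (-92.2) = 68.6 dB

68.6 dB


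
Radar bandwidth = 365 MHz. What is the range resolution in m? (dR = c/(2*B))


dR = 3e8 / (2 * 365000000.0) = 0.41 m

0.41 m


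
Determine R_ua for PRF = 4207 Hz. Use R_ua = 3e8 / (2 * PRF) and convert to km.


R_ua = 3e8 / (2 * 4207) = 35654.9 m = 35.7 km

35.7 km


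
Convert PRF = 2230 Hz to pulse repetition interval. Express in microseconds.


PRI = 1/2230 = 0.0004484305 s = 448.4 us

448.4 us


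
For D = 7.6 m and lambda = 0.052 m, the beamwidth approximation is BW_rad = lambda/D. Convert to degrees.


BW_rad = 0.052 / 7.6 = 0.006842
BW_deg = 0.39 degrees

0.39 degrees


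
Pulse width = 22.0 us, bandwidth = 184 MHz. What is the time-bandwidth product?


TBP = 22.0 * 184 = 4048.0

4048.0


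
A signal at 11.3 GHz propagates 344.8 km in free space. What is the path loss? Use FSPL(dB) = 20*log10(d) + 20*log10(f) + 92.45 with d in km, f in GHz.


20*log10(344.8) = 50.75
20*log10(11.3) = 21.06
FSPL = 164.3 dB

164.3 dB


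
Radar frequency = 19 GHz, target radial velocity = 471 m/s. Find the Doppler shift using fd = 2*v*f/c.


fd = 2 * 471 * 19000000000.0 / 3e8 = 59660.0 Hz

59660.0 Hz


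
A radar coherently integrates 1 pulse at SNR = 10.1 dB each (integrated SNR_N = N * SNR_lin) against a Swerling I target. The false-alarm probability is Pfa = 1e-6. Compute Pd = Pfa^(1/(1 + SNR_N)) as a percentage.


SNR_lin = 10^(10.1/10) = 10.23293
SNR_N = 1 * 10.23293 = 10.23293
1/(1 + SNR_N) = 1/11.23293 = 0.089024
Pd = (1e-6)^0.089024 = 0.29232
Pd = 29.2%

29.2%


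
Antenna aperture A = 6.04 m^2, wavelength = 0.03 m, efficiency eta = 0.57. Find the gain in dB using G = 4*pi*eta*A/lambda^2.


G_linear = 4*pi*0.57*6.04/0.03^2 = 48070.56
G_dB = 10*log10(48070.56) = 46.8 dB

46.8 dB


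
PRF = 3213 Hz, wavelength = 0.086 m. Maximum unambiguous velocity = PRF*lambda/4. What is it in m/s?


V_ua = 3213 * 0.086 / 4 = 69.1 m/s

69.1 m/s


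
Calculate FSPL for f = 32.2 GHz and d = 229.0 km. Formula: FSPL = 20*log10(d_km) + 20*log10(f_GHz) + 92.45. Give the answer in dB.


20*log10(229.0) = 47.2
20*log10(32.2) = 30.16
FSPL = 169.8 dB

169.8 dB


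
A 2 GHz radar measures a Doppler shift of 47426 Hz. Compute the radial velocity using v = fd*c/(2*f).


v = 47426 * 3e8 / (2 * 2000000000.0) = 3557.0 m/s

3557.0 m/s


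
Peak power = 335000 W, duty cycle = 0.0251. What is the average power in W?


P_avg = 335000 * 0.0251 = 8408.5 W

8408.5 W


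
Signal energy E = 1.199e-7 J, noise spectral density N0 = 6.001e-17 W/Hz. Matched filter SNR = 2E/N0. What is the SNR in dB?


SNR_lin = 2 * 1.199e-7 / 6.001e-17 = 3.996e9
SNR_dB = 10*log10(3.996e9) = 96.0 dB

96.0 dB


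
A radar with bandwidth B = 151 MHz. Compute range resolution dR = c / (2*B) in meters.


dR = 3e8 / (2 * 151000000.0) = 0.99 m

0.99 m


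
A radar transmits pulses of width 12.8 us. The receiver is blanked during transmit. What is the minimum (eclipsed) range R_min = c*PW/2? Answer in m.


R_min = 3e8 * 12.8e-6 / 2 = 1920.0 m

1920.0 m


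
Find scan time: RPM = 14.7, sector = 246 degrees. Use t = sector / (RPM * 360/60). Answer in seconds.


t = 246 / (14.7 * 360) * 60 = 2.79 s

2.79 s


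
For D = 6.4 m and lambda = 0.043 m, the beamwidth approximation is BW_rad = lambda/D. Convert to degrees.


BW_rad = 0.043 / 6.4 = 0.006719
BW_deg = 0.38 degrees

0.38 degrees


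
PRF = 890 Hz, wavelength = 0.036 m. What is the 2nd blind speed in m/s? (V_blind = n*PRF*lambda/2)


V_blind = 2 * 890 * 0.036 / 2 = 32.0 m/s

32.0 m/s


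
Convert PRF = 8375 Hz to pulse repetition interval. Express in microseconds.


PRI = 1/8375 = 0.000119403 s = 119.4 us

119.4 us


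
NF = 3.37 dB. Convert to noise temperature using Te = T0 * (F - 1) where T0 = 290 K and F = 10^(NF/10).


NF_lin = 10^(3.37/10) = 2.172701
Te = 290 * (2.172701 - 1) = 340.1 K

340.1 K


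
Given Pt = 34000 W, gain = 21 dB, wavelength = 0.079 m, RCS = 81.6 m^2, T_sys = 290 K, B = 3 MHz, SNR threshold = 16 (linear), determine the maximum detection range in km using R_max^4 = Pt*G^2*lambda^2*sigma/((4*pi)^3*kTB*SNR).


G_lin = 10^(21/10) = 125.892541
R^4 = 34000 * 125.892541^2 * 0.079^2 * 81.6 / ((4*pi)^3 * 1.38e-23 * 290 * 3000000.0 * 16)
R^4 = 7.19905e17 m^4
R_max = (7.19905e17)^(1/4) = 29128.5 m = 29.1 km

29.1 km


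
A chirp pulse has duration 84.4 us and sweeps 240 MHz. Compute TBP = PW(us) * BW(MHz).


TBP = 84.4 * 240 = 20256.0

20256.0


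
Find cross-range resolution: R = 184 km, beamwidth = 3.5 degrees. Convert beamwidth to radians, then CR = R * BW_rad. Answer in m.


BW_rad = 0.061086524
CR = 184000 * 0.061086524 = 11239.9 m

11239.9 m


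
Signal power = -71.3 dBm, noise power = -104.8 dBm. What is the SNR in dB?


SNR = -71.3 - (-104.8) = 33.5 dB

33.5 dB


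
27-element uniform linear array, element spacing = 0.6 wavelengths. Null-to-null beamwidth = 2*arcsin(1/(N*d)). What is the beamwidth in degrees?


1/(N*d) = 1/(27*0.6) = 0.061728
BW = 2*arcsin(0.061728) = 7.1 degrees

7.1 degrees


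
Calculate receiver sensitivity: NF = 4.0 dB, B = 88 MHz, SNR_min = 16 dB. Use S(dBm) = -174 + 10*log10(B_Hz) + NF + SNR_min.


10*log10(88000000.0) = 79.44
S = -174 + 79.44 + 4.0 + 16 = -74.6 dBm

-74.6 dBm


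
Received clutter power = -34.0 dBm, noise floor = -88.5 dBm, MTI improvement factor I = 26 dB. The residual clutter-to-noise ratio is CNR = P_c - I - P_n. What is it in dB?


CNR = -34.0 - 26 - (-88.5) = 28.5 dB

28.5 dB


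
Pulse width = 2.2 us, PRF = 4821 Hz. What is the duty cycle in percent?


DC = 2.2e-6 * 4821 * 100 = 1.06%

1.06%


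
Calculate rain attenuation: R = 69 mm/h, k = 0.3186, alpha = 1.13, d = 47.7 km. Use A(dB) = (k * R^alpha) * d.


gamma = 0.3186 * 69^1.13 = 38.119329 dB/km
A = 38.119329 * 47.7 = 1818.29 dB

1818.29 dB


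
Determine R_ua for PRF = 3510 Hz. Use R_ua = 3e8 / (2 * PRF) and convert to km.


R_ua = 3e8 / (2 * 3510) = 42735.0 m = 42.7 km

42.7 km


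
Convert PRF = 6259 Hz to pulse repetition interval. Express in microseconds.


PRI = 1/6259 = 0.0001597699 s = 159.8 us

159.8 us


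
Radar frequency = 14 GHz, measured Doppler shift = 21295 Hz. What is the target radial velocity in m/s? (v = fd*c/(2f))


v = 21295 * 3e8 / (2 * 14000000000.0) = 228.2 m/s

228.2 m/s


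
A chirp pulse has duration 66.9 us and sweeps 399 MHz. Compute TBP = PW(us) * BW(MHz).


TBP = 66.9 * 399 = 26693.1

26693.1


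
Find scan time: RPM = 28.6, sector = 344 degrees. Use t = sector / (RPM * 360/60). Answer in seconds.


t = 344 / (28.6 * 360) * 60 = 2.0 s

2.0 s


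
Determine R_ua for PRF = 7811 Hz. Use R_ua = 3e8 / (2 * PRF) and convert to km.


R_ua = 3e8 / (2 * 7811) = 19203.7 m = 19.2 km

19.2 km


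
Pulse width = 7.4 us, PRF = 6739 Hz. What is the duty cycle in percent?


DC = 7.4e-6 * 6739 * 100 = 4.99%

4.99%


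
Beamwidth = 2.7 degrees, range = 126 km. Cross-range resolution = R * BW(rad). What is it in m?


BW_rad = 0.04712389
CR = 126000 * 0.04712389 = 5937.6 m

5937.6 m


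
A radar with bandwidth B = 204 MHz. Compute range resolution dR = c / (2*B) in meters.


dR = 3e8 / (2 * 204000000.0) = 0.74 m

0.74 m


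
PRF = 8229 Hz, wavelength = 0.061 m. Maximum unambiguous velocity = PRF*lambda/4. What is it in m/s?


V_ua = 8229 * 0.061 / 4 = 125.5 m/s

125.5 m/s


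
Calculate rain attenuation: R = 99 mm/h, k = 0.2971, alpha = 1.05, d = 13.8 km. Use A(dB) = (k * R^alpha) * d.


gamma = 0.2971 * 99^1.05 = 37.010044 dB/km
A = 37.010044 * 13.8 = 510.74 dB

510.74 dB


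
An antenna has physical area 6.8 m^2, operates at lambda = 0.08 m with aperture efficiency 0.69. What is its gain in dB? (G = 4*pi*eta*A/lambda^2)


G_linear = 4*pi*0.69*6.8/0.08^2 = 9212.72
G_dB = 10*log10(9212.72) = 39.6 dB

39.6 dB


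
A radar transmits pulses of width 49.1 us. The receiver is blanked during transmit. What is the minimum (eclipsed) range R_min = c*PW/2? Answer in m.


R_min = 3e8 * 49.1e-6 / 2 = 7365.0 m

7365.0 m


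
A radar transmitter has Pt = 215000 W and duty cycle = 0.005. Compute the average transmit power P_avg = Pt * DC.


P_avg = 215000 * 0.005 = 1075.0 W

1075.0 W


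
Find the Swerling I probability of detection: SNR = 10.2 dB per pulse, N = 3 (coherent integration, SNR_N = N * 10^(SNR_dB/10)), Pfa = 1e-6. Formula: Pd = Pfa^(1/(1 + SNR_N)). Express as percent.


SNR_lin = 10^(10.2/10) = 10.47129
SNR_N = 3 * 10.47129 = 31.41387
1/(1 + SNR_N) = 1/32.41387 = 0.030851
Pd = (1e-6)^0.030851 = 0.65297
Pd = 65.3%

65.3%


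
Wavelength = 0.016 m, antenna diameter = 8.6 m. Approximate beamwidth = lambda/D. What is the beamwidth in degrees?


BW_rad = 0.016 / 8.6 = 0.00186
BW_deg = 0.11 degrees

0.11 degrees


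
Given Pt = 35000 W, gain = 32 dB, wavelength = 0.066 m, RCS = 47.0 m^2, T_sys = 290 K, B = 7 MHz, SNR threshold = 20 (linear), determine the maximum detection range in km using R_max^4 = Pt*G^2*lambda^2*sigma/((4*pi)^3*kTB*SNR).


G_lin = 10^(32/10) = 1584.893192
R^4 = 35000 * 1584.893192^2 * 0.066^2 * 47.0 / ((4*pi)^3 * 1.38e-23 * 290 * 7000000.0 * 20)
R^4 = 1.6189e19 m^4
R_max = (1.6189e19)^(1/4) = 63431.5 m = 63.4 km

63.4 km


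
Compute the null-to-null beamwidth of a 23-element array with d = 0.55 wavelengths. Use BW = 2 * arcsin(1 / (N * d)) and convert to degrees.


1/(N*d) = 1/(23*0.55) = 0.079051
BW = 2*arcsin(0.079051) = 9.1 degrees

9.1 degrees


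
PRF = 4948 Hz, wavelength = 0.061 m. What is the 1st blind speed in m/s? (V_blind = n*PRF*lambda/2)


V_blind = 1 * 4948 * 0.061 / 2 = 150.9 m/s

150.9 m/s


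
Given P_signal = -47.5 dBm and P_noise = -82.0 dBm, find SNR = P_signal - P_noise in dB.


SNR = -47.5 - (-82.0) = 34.5 dB

34.5 dB


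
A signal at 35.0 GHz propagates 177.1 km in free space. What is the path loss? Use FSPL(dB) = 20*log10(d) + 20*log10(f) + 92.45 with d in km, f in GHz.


20*log10(177.1) = 44.96
20*log10(35.0) = 30.88
FSPL = 168.3 dB

168.3 dB


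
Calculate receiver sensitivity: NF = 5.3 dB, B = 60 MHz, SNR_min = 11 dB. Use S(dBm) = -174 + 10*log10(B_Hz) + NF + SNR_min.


10*log10(60000000.0) = 77.78
S = -174 + 77.78 + 5.3 + 11 = -79.9 dBm

-79.9 dBm


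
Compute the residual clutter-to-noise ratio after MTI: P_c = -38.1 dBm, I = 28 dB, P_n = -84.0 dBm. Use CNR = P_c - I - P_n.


CNR = -38.1 - 28 - (-84.0) = 17.9 dB

17.9 dB


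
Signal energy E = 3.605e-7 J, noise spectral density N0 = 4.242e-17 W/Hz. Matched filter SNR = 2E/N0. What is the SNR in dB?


SNR_lin = 2 * 3.605e-7 / 4.242e-17 = 1.7e10
SNR_dB = 10*log10(1.7e10) = 102.3 dB

102.3 dB


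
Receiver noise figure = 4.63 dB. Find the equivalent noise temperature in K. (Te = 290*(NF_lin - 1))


NF_lin = 10^(4.63/10) = 2.904023
Te = 290 * (2.904023 - 1) = 552.2 K

552.2 K


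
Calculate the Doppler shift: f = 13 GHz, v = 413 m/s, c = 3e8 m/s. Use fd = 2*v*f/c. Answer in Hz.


fd = 2 * 413 * 13000000000.0 / 3e8 = 35793.3 Hz

35793.3 Hz


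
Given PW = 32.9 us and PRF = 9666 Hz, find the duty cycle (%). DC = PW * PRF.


DC = 32.9e-6 * 9666 * 100 = 31.8%

31.8%


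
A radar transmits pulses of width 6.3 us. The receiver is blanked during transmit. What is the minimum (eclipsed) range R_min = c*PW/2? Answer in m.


R_min = 3e8 * 6.3e-6 / 2 = 945.0 m

945.0 m


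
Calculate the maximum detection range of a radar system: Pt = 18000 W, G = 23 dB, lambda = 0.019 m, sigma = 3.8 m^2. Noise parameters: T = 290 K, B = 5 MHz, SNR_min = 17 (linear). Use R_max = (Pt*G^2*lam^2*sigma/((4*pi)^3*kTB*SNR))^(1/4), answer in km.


G_lin = 10^(23/10) = 199.526231
R^4 = 18000 * 199.526231^2 * 0.019^2 * 3.8 / ((4*pi)^3 * 1.38e-23 * 290 * 5000000.0 * 17)
R^4 = 1.45626e15 m^4
R_max = (1.45626e15)^(1/4) = 6177.5 m = 6.2 km

6.2 km


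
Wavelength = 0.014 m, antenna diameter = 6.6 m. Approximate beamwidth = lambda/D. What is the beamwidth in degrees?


BW_rad = 0.014 / 6.6 = 0.002121
BW_deg = 0.12 degrees

0.12 degrees


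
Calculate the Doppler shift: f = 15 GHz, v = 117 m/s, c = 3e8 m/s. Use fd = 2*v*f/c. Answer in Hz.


fd = 2 * 117 * 15000000000.0 / 3e8 = 11700.0 Hz

11700.0 Hz


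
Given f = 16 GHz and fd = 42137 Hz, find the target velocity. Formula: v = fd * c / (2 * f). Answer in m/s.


v = 42137 * 3e8 / (2 * 16000000000.0) = 395.0 m/s

395.0 m/s


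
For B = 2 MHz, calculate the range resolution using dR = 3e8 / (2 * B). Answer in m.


dR = 3e8 / (2 * 2000000.0) = 75.0 m

75.0 m


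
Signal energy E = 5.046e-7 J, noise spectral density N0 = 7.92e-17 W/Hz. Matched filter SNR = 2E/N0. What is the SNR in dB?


SNR_lin = 2 * 5.046e-7 / 7.92e-17 = 1.274e10
SNR_dB = 10*log10(1.274e10) = 101.1 dB

101.1 dB


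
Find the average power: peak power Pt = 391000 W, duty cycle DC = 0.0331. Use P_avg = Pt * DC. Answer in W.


P_avg = 391000 * 0.0331 = 12942.1 W

12942.1 W


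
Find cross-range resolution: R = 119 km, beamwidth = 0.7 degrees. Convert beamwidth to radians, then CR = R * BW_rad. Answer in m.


BW_rad = 0.012217305
CR = 119000 * 0.012217305 = 1453.9 m

1453.9 m


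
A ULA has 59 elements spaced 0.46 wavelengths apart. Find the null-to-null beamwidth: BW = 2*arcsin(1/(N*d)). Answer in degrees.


1/(N*d) = 1/(59*0.46) = 0.036846
BW = 2*arcsin(0.036846) = 4.2 degrees

4.2 degrees


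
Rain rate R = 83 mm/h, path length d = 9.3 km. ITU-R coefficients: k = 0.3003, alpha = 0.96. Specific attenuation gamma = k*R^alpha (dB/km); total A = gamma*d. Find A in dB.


gamma = 0.3003 * 83^0.96 = 20.886723 dB/km
A = 20.886723 * 9.3 = 194.25 dB

194.25 dB


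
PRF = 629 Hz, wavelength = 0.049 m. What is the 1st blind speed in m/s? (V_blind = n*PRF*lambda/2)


V_blind = 1 * 629 * 0.049 / 2 = 15.4 m/s

15.4 m/s


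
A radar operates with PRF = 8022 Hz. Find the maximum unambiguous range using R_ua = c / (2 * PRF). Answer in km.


R_ua = 3e8 / (2 * 8022) = 18698.6 m = 18.7 km

18.7 km


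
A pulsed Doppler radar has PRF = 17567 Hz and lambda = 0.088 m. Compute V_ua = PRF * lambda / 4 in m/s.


V_ua = 17567 * 0.088 / 4 = 386.5 m/s

386.5 m/s


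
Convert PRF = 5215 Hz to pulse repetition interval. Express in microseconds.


PRI = 1/5215 = 0.0001917546 s = 191.8 us

191.8 us


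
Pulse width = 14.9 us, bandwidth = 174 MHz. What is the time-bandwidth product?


TBP = 14.9 * 174 = 2592.6

2592.6


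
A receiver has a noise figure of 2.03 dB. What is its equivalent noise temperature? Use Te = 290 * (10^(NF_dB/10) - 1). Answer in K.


NF_lin = 10^(2.03/10) = 1.595879
Te = 290 * (1.595879 - 1) = 172.8 K

172.8 K


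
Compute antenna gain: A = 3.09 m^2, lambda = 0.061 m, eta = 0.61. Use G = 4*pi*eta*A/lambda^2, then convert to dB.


G_linear = 4*pi*0.61*3.09/0.061^2 = 6365.59
G_dB = 10*log10(6365.59) = 38.0 dB

38.0 dB


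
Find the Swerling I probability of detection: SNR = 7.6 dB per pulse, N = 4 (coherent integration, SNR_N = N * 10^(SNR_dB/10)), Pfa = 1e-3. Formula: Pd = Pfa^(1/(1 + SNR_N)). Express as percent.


SNR_lin = 10^(7.6/10) = 5.7544
SNR_N = 4 * 5.7544 = 23.0176
1/(1 + SNR_N) = 1/24.0176 = 0.0416361
Pd = (1e-3)^0.0416361 = 0.75005
Pd = 75.0%

75.0%


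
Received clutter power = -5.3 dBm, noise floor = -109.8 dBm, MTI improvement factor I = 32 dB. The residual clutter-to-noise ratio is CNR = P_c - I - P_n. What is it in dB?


CNR = -5.3 - 32 - (-109.8) = 72.5 dB

72.5 dB


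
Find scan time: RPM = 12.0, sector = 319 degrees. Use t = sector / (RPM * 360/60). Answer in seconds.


t = 319 / (12.0 * 360) * 60 = 4.43 s

4.43 s


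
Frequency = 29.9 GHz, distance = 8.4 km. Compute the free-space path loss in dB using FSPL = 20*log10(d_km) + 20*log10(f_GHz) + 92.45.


20*log10(8.4) = 18.49
20*log10(29.9) = 29.51
FSPL = 140.4 dB

140.4 dB


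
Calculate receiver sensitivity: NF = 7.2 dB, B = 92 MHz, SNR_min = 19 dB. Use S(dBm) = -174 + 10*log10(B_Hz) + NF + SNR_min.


10*log10(92000000.0) = 79.64
S = -174 + 79.64 + 7.2 + 19 = -68.2 dBm

-68.2 dBm


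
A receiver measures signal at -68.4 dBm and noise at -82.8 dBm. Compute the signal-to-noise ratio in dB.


SNR = -68.4 - (-82.8) = 14.4 dB

14.4 dB


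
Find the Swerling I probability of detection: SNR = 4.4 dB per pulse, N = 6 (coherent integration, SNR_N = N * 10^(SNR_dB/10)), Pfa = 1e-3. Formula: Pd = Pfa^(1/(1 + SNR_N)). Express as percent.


SNR_lin = 10^(4.4/10) = 2.75423
SNR_N = 6 * 2.75423 = 16.52538
1/(1 + SNR_N) = 1/17.52538 = 0.0570601
Pd = (1e-3)^0.0570601 = 0.67425
Pd = 67.4%

67.4%


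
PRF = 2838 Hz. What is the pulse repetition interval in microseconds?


PRI = 1/2838 = 0.0003523608 s = 352.4 us

352.4 us


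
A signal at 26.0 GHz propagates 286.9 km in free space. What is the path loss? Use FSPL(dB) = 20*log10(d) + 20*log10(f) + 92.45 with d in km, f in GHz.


20*log10(286.9) = 49.15
20*log10(26.0) = 28.3
FSPL = 169.9 dB

169.9 dB


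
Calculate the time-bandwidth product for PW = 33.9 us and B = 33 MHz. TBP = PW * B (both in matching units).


TBP = 33.9 * 33 = 1118.7

1118.7


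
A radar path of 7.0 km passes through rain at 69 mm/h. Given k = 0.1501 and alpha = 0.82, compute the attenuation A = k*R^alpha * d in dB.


gamma = 0.1501 * 69^0.82 = 4.833224 dB/km
A = 4.833224 * 7.0 = 33.83 dB

33.83 dB


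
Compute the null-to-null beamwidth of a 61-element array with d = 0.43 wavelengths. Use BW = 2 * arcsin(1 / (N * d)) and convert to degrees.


1/(N*d) = 1/(61*0.43) = 0.038124
BW = 2*arcsin(0.038124) = 4.4 degrees

4.4 degrees


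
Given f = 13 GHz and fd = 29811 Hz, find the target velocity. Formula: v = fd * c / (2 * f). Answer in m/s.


v = 29811 * 3e8 / (2 * 13000000000.0) = 344.0 m/s

344.0 m/s


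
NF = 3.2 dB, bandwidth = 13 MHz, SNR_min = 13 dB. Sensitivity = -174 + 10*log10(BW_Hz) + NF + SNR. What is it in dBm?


10*log10(13000000.0) = 71.14
S = -174 + 71.14 + 3.2 + 13 = -86.7 dBm

-86.7 dBm


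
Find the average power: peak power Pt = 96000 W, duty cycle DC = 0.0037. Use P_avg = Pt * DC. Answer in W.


P_avg = 96000 * 0.0037 = 355.2 W

355.2 W


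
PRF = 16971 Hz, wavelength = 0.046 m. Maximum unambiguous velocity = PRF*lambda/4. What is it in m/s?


V_ua = 16971 * 0.046 / 4 = 195.2 m/s

195.2 m/s


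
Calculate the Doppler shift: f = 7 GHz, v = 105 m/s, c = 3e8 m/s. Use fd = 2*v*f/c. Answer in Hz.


fd = 2 * 105 * 7000000000.0 / 3e8 = 4900.0 Hz

4900.0 Hz


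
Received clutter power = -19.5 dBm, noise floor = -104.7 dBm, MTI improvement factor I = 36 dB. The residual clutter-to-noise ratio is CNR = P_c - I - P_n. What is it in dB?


CNR = -19.5 - 36 - (-104.7) = 49.2 dB

49.2 dB


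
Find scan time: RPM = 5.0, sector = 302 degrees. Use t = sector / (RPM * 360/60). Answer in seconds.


t = 302 / (5.0 * 360) * 60 = 10.07 s

10.07 s


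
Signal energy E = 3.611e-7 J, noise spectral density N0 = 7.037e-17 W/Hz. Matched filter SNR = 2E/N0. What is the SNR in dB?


SNR_lin = 2 * 3.611e-7 / 7.037e-17 = 1.026e10
SNR_dB = 10*log10(1.026e10) = 100.1 dB

100.1 dB


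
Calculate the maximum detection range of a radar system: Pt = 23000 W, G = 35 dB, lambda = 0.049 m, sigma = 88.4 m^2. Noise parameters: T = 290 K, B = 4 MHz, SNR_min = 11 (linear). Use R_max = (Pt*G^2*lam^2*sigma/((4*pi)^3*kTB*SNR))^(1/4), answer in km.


G_lin = 10^(35/10) = 3162.27766
R^4 = 23000 * 3162.27766^2 * 0.049^2 * 88.4 / ((4*pi)^3 * 1.38e-23 * 290 * 4000000.0 * 11)
R^4 = 1.39705e20 m^4
R_max = (1.39705e20)^(1/4) = 108718.4 m = 108.7 km

108.7 km
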